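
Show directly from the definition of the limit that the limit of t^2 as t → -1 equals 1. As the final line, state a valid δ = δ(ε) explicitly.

Let ε > 0. We seek δ > 0 with 0 < |t + 1| < δ ⇒ |t^2 − 1| < ε.
Factor: t^2 − 1 = (t + 1)(t - 1), so |t^2 − 1| = |t + 1|·|t - 1|.
Impose δ ≤ 2 so that |t| < 3; then |t - 1| ≤ 4.
Hence |t^2 − 1| ≤ 4|t + 1|, which is < ε once |t + 1| < ε/4.
Take δ = min(2, ε/4). If 0 < |t + 1| < δ then both bounds hold and |t^2 − 1| ≤ 4|t + 1| < 4·(ε/4) = ε.

δ = min(2, ε/4)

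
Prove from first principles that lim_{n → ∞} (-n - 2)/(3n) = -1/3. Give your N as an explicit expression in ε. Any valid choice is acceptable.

N = (2/3)/ε

Suppose ε > 0. For n ≥ 1, |(-n - 2)/(3n) + 1/3| = |-6|/(3(3n)) = 6/(3(3n)).
Since 3n ≥ 3n for n ≥ 1, this is ≤ 6/(3·3n) = (2/3)/n.
So |(-n - 2)/(3n) + 1/3| < ε whenever n > (2/3)/ε.
Take N = (2/3)/ε. If n > N then |(-n - 2)/(3n) + 1/3| ≤ (2/3)/n < ε.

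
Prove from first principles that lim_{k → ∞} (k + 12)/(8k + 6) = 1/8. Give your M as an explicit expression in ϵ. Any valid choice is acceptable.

Let ϵ > 0 be given. For k ≥ 1, |(k + 12)/(8k + 6) − (1/8)| = |90|/(8(8k + 6)) = 90/(8(8k + 6)).
Since 8k + 6 ≥ 8k for k ≥ 1, this is ≤ 90/(8·8k) = (45/32)/k.
So |(k + 12)/(8k + 6) − (1/8)| < ϵ whenever k > (45/32)/ϵ.
Take M = (45/32)/ϵ. If k > M then |(k + 12)/(8k + 6) − (1/8)| ≤ (45/32)/k < ϵ.

M = (45/32)/ϵ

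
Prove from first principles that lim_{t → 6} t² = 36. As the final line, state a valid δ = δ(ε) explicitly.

Let ε > 0. We seek δ > 0 with 0 < |t − 6| < δ ⇒ |t² − 36| < ε.
Factor: t² − 36 = (t − 6)(t + 6), so |t² − 36| = |t − 6|·|t + 6|.
Impose δ ≤ 1 so that |t| < 7; then |t + 6| ≤ 13.
Hence |t² − 36| ≤ 13|t − 6|, which is < ε once |t − 6| < ε/13.
Take δ = min(1, ε/13). If 0 < |t − 6| < δ then both bounds hold and |t² − 36| ≤ 13|t − 6| < 13·(ε/13) = ε.

δ = min(1, ε/13)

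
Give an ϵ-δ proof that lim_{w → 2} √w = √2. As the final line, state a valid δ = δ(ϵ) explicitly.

δ = min(2, √2·ϵ)

Suppose ϵ > 0. We want δ > 0 such that 0 < |w − 2| < δ implies |√w − √2| < ϵ.
Multiplying by the conjugate, |√w − √2| = |w − 2|/(√w + √2).
Restrict δ ≤ 2 so that |w − 2| < 2 forces w > 0, and then √w + √2 > √2.
Hence |√w − √2| < |w − 2|/√2, which is < ϵ once |w − 2| < √2·ϵ.
Take δ = min(2, √2·ϵ). If 0 < |w − 2| < δ then w > 0 and |√w − √2| < |w − 2|/√2 < ϵ.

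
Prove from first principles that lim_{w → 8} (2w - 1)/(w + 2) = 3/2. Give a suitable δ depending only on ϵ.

Fix ϵ > 0. We want δ > 0 with 0 < |w − 8| < δ ⇒ |(2w - 1)/(w + 2) − (3/2)| < ϵ.
Combining over a common denominator, (2w - 1)/(w + 2) − (3/2) = [(2w - 1)·10 − 15·(w + 2)] / [10·(w + 2)] = 5(w − 8) / (10(w + 2)).
So |(2w - 1)/(w + 2) − (3/2)| = 5|w − 8| / (10·|w + 2|).
Restrict δ ≤ 5. Then |w − 8| < 5 gives |w + 2| = |(w − 8) + 10| ≥ 10 − 5 = 5.
Hence |(2w - 1)/(w + 2) − (3/2)| < 5|w − 8|/(10·5) = (1/10)|w − 8|, which is < ϵ once |w − 8| < 10ϵ.
Take δ = min(5, 10ϵ). Then 0 < |w − 8| < δ forces both bounds, so |(2w - 1)/(w + 2) − (3/2)| < ϵ.

δ = min(5, 10ϵ)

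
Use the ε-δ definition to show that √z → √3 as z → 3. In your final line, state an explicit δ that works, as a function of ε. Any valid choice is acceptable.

Let ε > 0. We want δ > 0 such that 0 < |z − 3| < δ implies |√z − √3| < ε.
Rationalise: √z − √3 = (z − 3)/(√z + √3), so |√z − √3| = |z − 3|/(√z + √3).
Restrict δ ≤ 3 so that |z − 3| < 3 forces z > 0, and then √z + √3 > √3.
Hence |√z − √3| < |z − 3|/√3, which is < ε once |z − 3| < √3·ε.
Take δ = min(3, √3·ε). If 0 < |z − 3| < δ then z > 0 and |√z − √3| < |z − 3|/√3 < ε.

δ = min(3, √3·ε)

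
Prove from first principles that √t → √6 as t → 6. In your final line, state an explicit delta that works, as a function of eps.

Let eps > 0. We want delta > 0 such that 0 < |t − 6| < delta implies |√t − √6| < eps.
Multiplying by the conjugate, |√t − √6| = |t − 6|/(√t + √6).
Restrict delta ≤ 6 so that |t − 6| < 6 forces t > 0, and then √t + √6 > √6.
Hence |√t − √6| < |t − 6|/√6, which is < eps once |t − 6| < √6·eps.
Take delta = min(6, √6·eps). If 0 < |t − 6| < delta then t > 0 and |√t − √6| < |t − 6|/√6 < eps.

delta = min(6, √6·eps)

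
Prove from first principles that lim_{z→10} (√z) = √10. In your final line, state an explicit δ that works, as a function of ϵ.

δ = min(10, √10·ϵ)

Suppose ϵ > 0. We want δ > 0 such that 0 < |z − 10| < δ implies |√z − √10| < ϵ.
Rationalise: √z − √10 = (z − 10)/(√z + √10), so |√z − √10| = |z − 10|/(√z + √10).
Restrict δ ≤ 10 so that |z − 10| < 10 forces z > 0, and then √z + √10 > √10.
Hence |√z − √10| < |z − 10|/√10, which is < ϵ once |z − 10| < √10·ϵ.
Take δ = min(10, √10·ϵ). If 0 < |z − 10| < δ then z > 0 and |√z − √10| < |z − 10|/√10 < ϵ.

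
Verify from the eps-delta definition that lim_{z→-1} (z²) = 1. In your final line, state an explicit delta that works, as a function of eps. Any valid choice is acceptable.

delta = min(2, eps/4)

Fix eps > 0. We seek delta > 0 with 0 < |z + 1| < delta ⇒ |z² − 1| < eps.
Factor: z² − 1 = (z + 1)(z - 1), so |z² − 1| = |z + 1|·|z - 1|.
Impose delta ≤ 2 so that |z| < 3; then |z - 1| ≤ 4.
Hence |z² − 1| ≤ 4|z + 1|, which is < eps once |z + 1| < eps/4.
Take delta = min(2, eps/4). If 0 < |z + 1| < delta then both bounds hold and |z² − 1| ≤ 4|z + 1| < 4·(eps/4) = eps.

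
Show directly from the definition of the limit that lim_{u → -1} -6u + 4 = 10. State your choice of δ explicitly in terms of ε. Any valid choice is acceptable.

Let ε > 0 be given. We need δ > 0 so that 0 < |u + 1| < δ implies |(-6u + 4) − 10| < ε.
|(-6u + 4) − 10| = |-6u - 6| = 6|u + 1|.
So 6|u + 1| < ε exactly when |u + 1| < ε/6.
Choosing δ = ε/6 gives |(-6u + 4) − 10| = 6|u + 1| < ε whenever |u + 1| < δ.

δ = ε/6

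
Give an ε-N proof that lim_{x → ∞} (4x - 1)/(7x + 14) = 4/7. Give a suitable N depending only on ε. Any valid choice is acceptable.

N = (9/7)/ε

Fix ε > 0. We seek N > 0 such that x > N implies |(4x - 1)/(7x + 14) − (4/7)| < ε.
(4x - 1)/(7x + 14) − (4/7) = (7(4x - 1) − 4(7x + 14)) / (7(7x + 14)) = -63/(7(7x + 14)).
For x > 0 we have 7x + 14 > 7x, so |(4x - 1)/(7x + 14) − (4/7)| = 63/(7(7x + 14)) < 63/(7·7x) = (9/7)/x.
Thus |(4x - 1)/(7x + 14) − (4/7)| < ε whenever x > (9/7)/ε.
Take N = (9/7)/ε. If x > N then |(4x - 1)/(7x + 14) − (4/7)| < (9/7)/x < ε.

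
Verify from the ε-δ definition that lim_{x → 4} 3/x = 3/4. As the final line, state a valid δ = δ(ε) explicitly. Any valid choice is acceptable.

δ = min(2, (8/3)ε)

Fix ε > 0. We seek δ > 0 such that 0 < |x − 4| < δ implies |3/x − (3/4)| < ε.
|3/x − (3/4)| = 3·|4 − x|/(4·|x|) = 3|x − 4|/(4|x|).
Restrict δ ≤ 2. Then |x − 4| < 2 gives |x| > 2, so 4|x| > 8.
Then |3/x − (3/4)| < 3|x − 4|/8, which is < ε when |x − 4| < (8/3)ε.
Take δ = min(2, (8/3)ε). Then 0 < |x − 4| < δ gives both |x − 4| < 2 and |x − 4| < (8/3)ε, so |3/x − (3/4)| < ε.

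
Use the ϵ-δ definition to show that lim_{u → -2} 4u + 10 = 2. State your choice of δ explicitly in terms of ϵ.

Let ϵ > 0 be given. We need δ > 0 so that 0 < |u + 2| < δ implies |(4u + 10) − 2| < ϵ.
|(4u + 10) − 2| = |4u + 8| = 4|u + 2|.
Thus it suffices that |u + 2| < ϵ/4.
Take δ = ϵ/4. If 0 < |u + 2| < δ then |(4u + 10) − 2| = 4|u + 2| < 4·(ϵ/4) = ϵ.

δ = ϵ/4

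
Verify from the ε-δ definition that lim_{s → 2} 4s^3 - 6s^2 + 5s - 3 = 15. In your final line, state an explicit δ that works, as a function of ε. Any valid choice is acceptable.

Suppose ε > 0. We want δ > 0 such that 0 < |s − 2| < δ implies |(4s^3 - 6s^2 + 5s - 3) − 15| < ε.
(4s^3 - 6s^2 + 5s - 3) − 15 = 4s^3 - 6s^2 + 5s - 18 = (s − 2)(4s^2 + 2s + 9).
So |(4s^3 - 6s^2 + 5s - 3) − 15| = |s − 2|·|4s^2 + 2s + 9|.
Require δ ≤ 2. Then |s − 2| < 2 gives |s| < 4, and by the triangle inequality |4s^2 + 2s + 9| ≤ 4·4^2 + 2·4 + 9 = 81.
Hence |(4s^3 - 6s^2 + 5s - 3) − 15| ≤ 81|s − 2| < ε provided |s − 2| < ε/81.
Choosing δ = min(2, ε/81) ensures both conditions, hence |(4s^3 - 6s^2 + 5s - 3) − 15| < ε.

δ = min(2, ε/81)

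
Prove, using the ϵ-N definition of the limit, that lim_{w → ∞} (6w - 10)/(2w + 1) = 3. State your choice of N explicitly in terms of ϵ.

Let ϵ > 0. We seek N > 0 such that w > N implies |(6w - 10)/(2w + 1) − 3| < ϵ.
(6w - 10)/(2w + 1) − 3 = (2(6w - 10) − 6(2w + 1)) / (2(2w + 1)) = -26/(2(2w + 1)).
For w > 0 we have 2w + 1 > 2w, so |(6w - 10)/(2w + 1) − 3| = 26/(2(2w + 1)) < 26/(2·2w) = (13/2)/w.
Thus |(6w - 10)/(2w + 1) − 3| < ϵ whenever w > (13/2)/ϵ.
Take N = (13/2)/ϵ. If w > N then |(6w - 10)/(2w + 1) − 3| < (13/2)/w < ϵ.

N = (13/2)/ϵ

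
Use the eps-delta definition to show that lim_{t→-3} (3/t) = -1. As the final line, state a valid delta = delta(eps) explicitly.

Suppose eps > 0. We seek delta > 0 such that 0 < |t + 3| < delta implies |3/t + 1| < eps.
|3/t + 1| = 3·|-3 − t|/(3·|t|) = 3|t + 3|/(3|t|).
Restrict delta ≤ 3/2. Then |t + 3| < 3/2 gives |t| > 3/2, so 3|t| > 9/2.
Then |3/t + 1| < 3|t + 3|/(9/2), which is < eps when |t + 3| < (3/2)eps.
Take delta = min(3/2, (3/2)eps). Then 0 < |t + 3| < delta gives both |t + 3| < 3/2 and |t + 3| < (3/2)eps, so |3/t + 1| < eps.

delta = min(3/2, (3/2)eps)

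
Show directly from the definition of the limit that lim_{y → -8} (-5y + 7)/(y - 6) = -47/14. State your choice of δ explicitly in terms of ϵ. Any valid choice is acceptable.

δ = min(7, (98/23)ϵ)

Suppose ϵ > 0. We want δ > 0 with 0 < |y + 8| < δ ⇒ |(-5y + 7)/(y - 6) + 47/14| < ϵ.
Combining over a common denominator, (-5y + 7)/(y - 6) + 47/14 = [(-5y + 7)·(-14) − 47·(y - 6)] / [(-14)·(y - 6)] = 23(y + 8) / ((-14)(y - 6)).
So |(-5y + 7)/(y - 6) + 47/14| = 23|y + 8| / (14·|y − 6|).
Restrict δ ≤ 7. Then |y + 8| < 7 gives |y − 6| = |(y + 8) + (-14)| ≥ 14 − 7 = 7.
Hence |(-5y + 7)/(y - 6) + 47/14| < 23|y + 8|/(14·7) = (23/98)|y + 8|, which is < ϵ once |y + 8| < (98/23)ϵ.
Take δ = min(7, (98/23)ϵ). Then 0 < |y + 8| < δ forces both bounds, so |(-5y + 7)/(y - 6) + 47/14| < ϵ.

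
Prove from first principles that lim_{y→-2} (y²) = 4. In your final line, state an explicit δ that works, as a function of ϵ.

Suppose ϵ > 0. We seek δ > 0 with 0 < |y + 2| < δ ⇒ |y² − 4| < ϵ.
Factor: y² − 4 = (y + 2)(y - 2), so |y² − 4| = |y + 2|·|y - 2|.
Impose δ ≤ 1 so that |y| < 3; then |y - 2| ≤ 5.
Hence |y² − 4| ≤ 5|y + 2|, which is < ϵ once |y + 2| < ϵ/5.
Take δ = min(1, ϵ/5). If 0 < |y + 2| < δ then both bounds hold and |y² − 4| ≤ 5|y + 2| < 5·(ϵ/5) = ϵ.

δ = min(1, ϵ/5)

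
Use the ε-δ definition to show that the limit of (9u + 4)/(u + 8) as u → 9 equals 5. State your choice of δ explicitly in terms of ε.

δ = min(17/2, (17/8)ε)

Let ε > 0. We want δ > 0 with 0 < |u − 9| < δ ⇒ |(9u + 4)/(u + 8) − 5| < ε.
Combining over a common denominator, (9u + 4)/(u + 8) − 5 = [(9u + 4)·17 − 85·(u + 8)] / [17·(u + 8)] = 68(u − 9) / (17(u + 8)).
So |(9u + 4)/(u + 8) − 5| = 68|u − 9| / (17·|u + 8|).
Require δ ≤ 17/2, so |u + 8| ≥ |17| − |u − 9| > 17 − 17/2 = 17/2.
Hence |(9u + 4)/(u + 8) − 5| < 68|u − 9|/(17·(17/2)) = (8/17)|u − 9|, which is < ε once |u − 9| < (17/8)ε.
Take δ = min(17/2, (17/8)ε). Then 0 < |u − 9| < δ forces both bounds, so |(9u + 4)/(u + 8) − 5| < ε.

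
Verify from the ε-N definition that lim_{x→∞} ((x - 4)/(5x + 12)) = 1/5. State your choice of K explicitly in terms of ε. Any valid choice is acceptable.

K = (32/25)/ε

Suppose ε > 0. We seek K > 0 such that x > K implies |(x - 4)/(5x + 12) − (1/5)| < ε.
(x - 4)/(5x + 12) − (1/5) = (5(x - 4) − (5x + 12)) / (5(5x + 12)) = -32/(5(5x + 12)).
For x > 0 we have 5x + 12 > 5x, so |(x - 4)/(5x + 12) − (1/5)| = 32/(5(5x + 12)) < 32/(5·5x) = (32/25)/x.
Thus |(x - 4)/(5x + 12) − (1/5)| < ε whenever x > (32/25)/ε.
Take K = (32/25)/ε. If x > K then |(x - 4)/(5x + 12) − (1/5)| < (32/25)/x < ε.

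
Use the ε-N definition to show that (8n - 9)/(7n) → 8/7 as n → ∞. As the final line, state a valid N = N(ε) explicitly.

Let ε > 0 be given. For n ≥ 1, |(8n - 9)/(7n) − (8/7)| = |-63|/(7(7n)) = 63/(7(7n)).
Since 7n ≥ 7n for n ≥ 1, this is ≤ 63/(7·7n) = (9/7)/n.
So |(8n - 9)/(7n) − (8/7)| < ε whenever n > (9/7)/ε.
Take N = (9/7)/ε. If n > N then |(8n - 9)/(7n) − (8/7)| ≤ (9/7)/n < ε.

N = (9/7)/ε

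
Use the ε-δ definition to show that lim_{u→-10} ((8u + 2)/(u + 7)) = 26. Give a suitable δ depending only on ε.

Fix ε > 0. We want δ > 0 with 0 < |u + 10| < δ ⇒ |(8u + 2)/(u + 7) − 26| < ε.
Combining over a common denominator, (8u + 2)/(u + 7) − 26 = [(8u + 2)·(-3) − (-78)·(u + 7)] / [(-3)·(u + 7)] = 54(u + 10) / ((-3)(u + 7)).
So |(8u + 2)/(u + 7) − 26| = 54|u + 10| / (3·|u + 7|).
Restrict δ ≤ 3/2. Then |u + 10| < 3/2 gives |u + 7| = |(u + 10) + (-3)| ≥ 3 − 3/2 = 3/2.
Hence |(8u + 2)/(u + 7) − 26| < 54|u + 10|/(3·(3/2)) = 12|u + 10|, which is < ε once |u + 10| < (1/12)ε.
Take δ = min(3/2, (1/12)ε). Then 0 < |u + 10| < δ forces both bounds, so |(8u + 2)/(u + 7) − 26| < ε.

δ = min(3/2, (1/12)ε)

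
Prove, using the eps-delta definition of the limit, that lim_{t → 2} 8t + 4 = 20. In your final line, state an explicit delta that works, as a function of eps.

Fix eps > 0. We need delta > 0 so that 0 < |t − 2| < delta implies |(8t + 4) − 20| < eps.
Since (8t + 4) − 20 = 8(t − 2), we have |(8t + 4) − 20| = 8|t − 2|.
Thus it suffices that |t − 2| < eps/8.
Choosing delta = eps/8 gives |(8t + 4) − 20| = 8|t − 2| < eps whenever |t − 2| < delta.

delta = eps/8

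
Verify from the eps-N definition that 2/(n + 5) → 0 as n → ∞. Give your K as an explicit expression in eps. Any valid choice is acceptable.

K = 2/eps

Let eps > 0. For n ≥ 1, |2/(n + 5) − 0| = 2/(n + 5) ≤ 2/n.
We need 2/n < eps, i.e. n > 2/eps.
Take K = 2/eps. If n > K then |2/(n + 5)| ≤ 2/n < eps.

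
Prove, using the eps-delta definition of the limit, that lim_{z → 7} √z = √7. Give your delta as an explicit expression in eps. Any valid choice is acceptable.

Let eps > 0 be given. We want delta > 0 such that 0 < |z − 7| < delta implies |√z − √7| < eps.
Multiplying by the conjugate, |√z − √7| = |z − 7|/(√z + √7).
Restrict delta ≤ 7 so that |z − 7| < 7 forces z > 0, and then √z + √7 > √7.
Hence |√z − √7| < |z − 7|/√7, which is < eps once |z − 7| < √7·eps.
Take delta = min(7, √7·eps). If 0 < |z − 7| < delta then z > 0 and |√z − √7| < |z − 7|/√7 < eps.

delta = min(7, √7·eps)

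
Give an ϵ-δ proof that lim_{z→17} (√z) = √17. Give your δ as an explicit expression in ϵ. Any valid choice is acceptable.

δ = min(17, √17·ϵ)

Let ϵ > 0 be given. We want δ > 0 such that 0 < |z − 17| < δ implies |√z − √17| < ϵ.
Multiplying by the conjugate, |√z − √17| = |z − 17|/(√z + √17).
Restrict δ ≤ 17 so that |z − 17| < 17 forces z > 0, and then √z + √17 > √17.
Hence |√z − √17| < |z − 17|/√17, which is < ϵ once |z − 17| < √17·ϵ.
Take δ = min(17, √17·ϵ). If 0 < |z − 17| < δ then z > 0 and |√z − √17| < |z − 17|/√17 < ϵ.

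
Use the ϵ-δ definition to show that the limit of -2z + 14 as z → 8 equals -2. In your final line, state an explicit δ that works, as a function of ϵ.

Fix ϵ > 0. We need δ > 0 so that 0 < |z − 8| < δ implies |(-2z + 14) + 2| < ϵ.
|(-2z + 14) + 2| = |-2z + 16| = 2|z − 8|.
Thus it suffices that |z − 8| < ϵ/2.
Choosing δ = ϵ/2 gives |(-2z + 14) + 2| = 2|z − 8| < ϵ whenever |z − 8| < δ.

δ = ϵ/2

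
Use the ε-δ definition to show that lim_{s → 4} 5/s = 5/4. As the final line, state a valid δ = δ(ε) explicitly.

δ = min(2, (8/5)ε)

Let ε > 0. We seek δ > 0 such that 0 < |s − 4| < δ implies |5/s − (5/4)| < ε.
|5/s − (5/4)| = 5·|4 − s|/(4·|s|) = 5|s − 4|/(4|s|).
Restrict δ ≤ 2. Then |s − 4| < 2 gives |s| > 2, so 4|s| > 8.
Then |5/s − (5/4)| < 5|s − 4|/8, which is < ε when |s − 4| < (8/5)ε.
Take δ = min(2, (8/5)ε). Then 0 < |s − 4| < δ gives both |s − 4| < 2 and |s − 4| < (8/5)ε, so |5/s − (5/4)| < ε.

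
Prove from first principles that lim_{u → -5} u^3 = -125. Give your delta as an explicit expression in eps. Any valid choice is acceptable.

Let eps > 0. We seek delta > 0 with 0 < |u + 5| < delta ⇒ |u^3 + 125| < eps.
Factor: u^3 + 125 = (u + 5)(u^2 - 5u + 25), so |u^3 + 125| = |u + 5|·|u^2 - 5u + 25|.
Restrict delta ≤ 1. Then |u + 5| < 1 gives |u| < 6, so by the triangle inequality |u^2 - 5u + 25| ≤ 6^2 + 5·6 + 25 = 91.
Hence |u^3 + 125| ≤ 91|u + 5|, which is < eps once |u + 5| < eps/91.
Take delta = min(1, eps/91). If 0 < |u + 5| < delta then both bounds hold and |u^3 + 125| ≤ 91|u + 5| < 91·(eps/91) = eps.

delta = min(1, eps/91)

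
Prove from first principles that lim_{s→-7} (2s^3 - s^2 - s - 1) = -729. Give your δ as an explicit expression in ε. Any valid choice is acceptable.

Let ε > 0 be given. We want δ > 0 such that 0 < |s + 7| < δ implies |(2s^3 - s^2 - s - 1) + 729| < ε.
(2s^3 - s^2 - s - 1) + 729 = 2s^3 - s^2 - s + 728 = (s + 7)(2s^2 - 15s + 104).
So |(2s^3 - s^2 - s - 1) + 729| = |s + 7|·|2s^2 - 15s + 104|.
Assume first that |s + 7| < 2, so |s| < 9. Then |2s^2 - 15s + 104| ≤ 2·9^2 + 15·9 + 104 = 401.
Hence |(2s^3 - s^2 - s - 1) + 729| ≤ 401|s + 7| < ε provided |s + 7| < ε/401.
Choosing δ = min(2, ε/401) ensures both conditions, hence |(2s^3 - s^2 - s - 1) + 729| < ε.

δ = min(2, ε/401)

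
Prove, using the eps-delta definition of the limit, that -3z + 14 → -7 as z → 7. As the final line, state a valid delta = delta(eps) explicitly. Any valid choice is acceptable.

Let eps > 0 be given. We need delta > 0 so that 0 < |z − 7| < delta implies |(-3z + 14) + 7| < eps.
|(-3z + 14) + 7| = |-3z + 21| = 3|z − 7|.
So 3|z − 7| < eps exactly when |z − 7| < eps/3.
Choosing delta = eps/3 gives |(-3z + 14) + 7| = 3|z − 7| < eps whenever |z − 7| < delta.

delta = eps/3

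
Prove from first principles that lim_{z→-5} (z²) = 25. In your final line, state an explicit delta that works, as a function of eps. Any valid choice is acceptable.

Fix eps > 0. We seek delta > 0 with 0 < |z + 5| < delta ⇒ |z² − 25| < eps.
Factor: z² − 25 = (z + 5)(z - 5), so |z² − 25| = |z + 5|·|z - 5|.
Impose delta ≤ 1 so that |z| < 6; then |z - 5| ≤ 11.
Hence |z² − 25| ≤ 11|z + 5|, which is < eps once |z + 5| < eps/11.
Take delta = min(1, eps/11). If 0 < |z + 5| < delta then both bounds hold and |z² − 25| ≤ 11|z + 5| < 11·(eps/11) = eps.

delta = min(1, eps/11)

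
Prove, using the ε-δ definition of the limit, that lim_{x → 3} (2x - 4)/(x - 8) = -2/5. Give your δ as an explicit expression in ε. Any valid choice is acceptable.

δ = min(5/2, (25/24)ε)

Suppose ε > 0. We want δ > 0 with 0 < |x − 3| < δ ⇒ |(2x - 4)/(x - 8) + 2/5| < ε.
Combining over a common denominator, (2x - 4)/(x - 8) + 2/5 = [(2x - 4)·(-5) − 2·(x - 8)] / [(-5)·(x - 8)] = -12(x − 3) / ((-5)(x - 8)).
So |(2x - 4)/(x - 8) + 2/5| = 12|x − 3| / (5·|x − 8|).
Require δ ≤ 5/2, so |x − 8| ≥ |-5| − |x − 3| > 5 − 5/2 = 5/2.
Hence |(2x - 4)/(x - 8) + 2/5| < 12|x − 3|/(5·(5/2)) = (24/25)|x − 3|, which is < ε once |x − 3| < (25/24)ε.
Take δ = min(5/2, (25/24)ε). Then 0 < |x − 3| < δ forces both bounds, so |(2x - 4)/(x - 8) + 2/5| < ε.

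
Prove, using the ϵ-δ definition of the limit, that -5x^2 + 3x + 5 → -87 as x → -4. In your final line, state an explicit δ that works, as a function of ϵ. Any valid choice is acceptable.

Let ϵ > 0 be given. We want δ > 0 such that 0 < |x + 4| < δ implies |(-5x^2 + 3x + 5) + 87| < ϵ.
(-5x^2 + 3x + 5) + 87 = -5x^2 + 3x + 92 = (x + 4)(-5x + 23).
So |(-5x^2 + 3x + 5) + 87| = |x + 4|·|-5x + 23|.
Require δ ≤ 2. Then |x + 4| < 2 gives |x| < 6, and by the triangle inequality |-5x + 23| ≤ 5·6 + 23 = 53.
Hence |(-5x^2 + 3x + 5) + 87| ≤ 53|x + 4| < ϵ provided |x + 4| < ϵ/53.
Choosing δ = min(2, ϵ/53) ensures both conditions, hence |(-5x^2 + 3x + 5) + 87| < ϵ.

δ = min(2, ϵ/53)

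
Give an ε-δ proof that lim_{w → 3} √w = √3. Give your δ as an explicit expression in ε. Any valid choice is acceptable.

δ = min(3, √3·ε)

Let ε > 0. We want δ > 0 such that 0 < |w − 3| < δ implies |√w − √3| < ε.
Rationalise: √w − √3 = (w − 3)/(√w + √3), so |√w − √3| = |w − 3|/(√w + √3).
Restrict δ ≤ 3 so that |w − 3| < 3 forces w > 0, and then √w + √3 > √3.
Hence |√w − √3| < |w − 3|/√3, which is < ε once |w − 3| < √3·ε.
Take δ = min(3, √3·ε). If 0 < |w − 3| < δ then w > 0 and |√w − √3| < |w − 3|/√3 < ε.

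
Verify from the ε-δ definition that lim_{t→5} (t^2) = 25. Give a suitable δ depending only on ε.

Suppose ε > 0. We seek δ > 0 with 0 < |t − 5| < δ ⇒ |t^2 − 25| < ε.
Factor: t^2 − 25 = (t − 5)(t + 5), so |t^2 − 25| = |t − 5|·|t + 5|.
Restrict δ ≤ 2. Then |t − 5| < 2 gives |t| < 7, so by the triangle inequality |t + 5| ≤ 7 + 5 = 12.
Hence |t^2 − 25| ≤ 12|t − 5|, which is < ε once |t − 5| < ε/12.
Take δ = min(2, ε/12). If 0 < |t − 5| < δ then both bounds hold and |t^2 − 25| ≤ 12|t − 5| < 12·(ε/12) = ε.

δ = min(2, ε/12)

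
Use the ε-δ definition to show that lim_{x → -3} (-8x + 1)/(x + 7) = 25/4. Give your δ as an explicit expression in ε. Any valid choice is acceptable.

δ = min(2, (8/57)ε)

Let ε > 0. We want δ > 0 with 0 < |x + 3| < δ ⇒ |(-8x + 1)/(x + 7) − (25/4)| < ε.
Combining over a common denominator, (-8x + 1)/(x + 7) − (25/4) = [(-8x + 1)·4 − 25·(x + 7)] / [4·(x + 7)] = -57(x + 3) / (4(x + 7)).
So |(-8x + 1)/(x + 7) − (25/4)| = 57|x + 3| / (4·|x + 7|).
Restrict δ ≤ 2. Then |x + 3| < 2 gives |x + 7| = |(x + 3) + 4| ≥ 4 − 2 = 2.
Hence |(-8x + 1)/(x + 7) − (25/4)| < 57|x + 3|/(4·2) = (57/8)|x + 3|, which is < ε once |x + 3| < (8/57)ε.
Take δ = min(2, (8/57)ε). Then 0 < |x + 3| < δ forces both bounds, so |(-8x + 1)/(x + 7) − (25/4)| < ε.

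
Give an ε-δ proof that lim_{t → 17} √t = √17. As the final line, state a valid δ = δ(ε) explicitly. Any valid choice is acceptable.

δ = min(17, √17·ε)

Let ε > 0 be given. We want δ > 0 such that 0 < |t − 17| < δ implies |√t − √17| < ε.
Rationalise: √t − √17 = (t − 17)/(√t + √17), so |√t − √17| = |t − 17|/(√t + √17).
Restrict δ ≤ 17 so that |t − 17| < 17 forces t > 0, and then √t + √17 > √17.
Hence |√t − √17| < |t − 17|/√17, which is < ε once |t − 17| < √17·ε.
Take δ = min(17, √17·ε). If 0 < |t − 17| < δ then t > 0 and |√t − √17| < |t − 17|/√17 < ε.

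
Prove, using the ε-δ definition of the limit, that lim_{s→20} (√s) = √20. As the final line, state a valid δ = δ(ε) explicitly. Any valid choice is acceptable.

Let ε > 0 be given. We want δ > 0 such that 0 < |s − 20| < δ implies |√s − √20| < ε.
Rationalise: √s − √20 = (s − 20)/(√s + √20), so |√s − √20| = |s − 20|/(√s + √20).
Restrict δ ≤ 20 so that |s − 20| < 20 forces s > 0, and then √s + √20 > √20.
Hence |√s − √20| < |s − 20|/√20, which is < ε once |s − 20| < √20·ε.
Take δ = min(20, √20·ε). If 0 < |s − 20| < δ then s > 0 and |√s − √20| < |s − 20|/√20 < ε.

δ = min(20, √20·ε)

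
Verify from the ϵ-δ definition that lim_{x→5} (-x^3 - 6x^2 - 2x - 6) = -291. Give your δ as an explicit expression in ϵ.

δ = min(1, ϵ/159)

Let ϵ > 0. We want δ > 0 such that 0 < |x − 5| < δ implies |(-x^3 - 6x^2 - 2x - 6) + 291| < ϵ.
(-x^3 - 6x^2 - 2x - 6) + 291 = -x^3 - 6x^2 - 2x + 285 = (x − 5)(-x^2 - 11x - 57).
So |(-x^3 - 6x^2 - 2x - 6) + 291| = |x − 5|·|-x^2 - 11x - 57|.
Require δ ≤ 1. Then |x − 5| < 1 gives |x| < 6, and by the triangle inequality |-x^2 - 11x - 57| ≤ 6^2 + 11·6 + 57 = 159.
Hence |(-x^3 - 6x^2 - 2x - 6) + 291| ≤ 159|x − 5| < ϵ provided |x − 5| < ϵ/159.
Choosing δ = min(1, ϵ/159) ensures both conditions, hence |(-x^3 - 6x^2 - 2x - 6) + 291| < ϵ.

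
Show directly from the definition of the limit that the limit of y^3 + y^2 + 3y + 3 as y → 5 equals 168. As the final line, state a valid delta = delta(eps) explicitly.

delta = min(1, eps/105)

Suppose eps > 0. We want delta > 0 such that 0 < |y − 5| < delta implies |(y^3 + y^2 + 3y + 3) − 168| < eps.
(y^3 + y^2 + 3y + 3) − 168 = y^3 + y^2 + 3y - 165 = (y − 5)(y^2 + 6y + 33).
So |(y^3 + y^2 + 3y + 3) − 168| = |y − 5|·|y^2 + 6y + 33|.
Require delta ≤ 1. Then |y − 5| < 1 gives |y| < 6, and by the triangle inequality |y^2 + 6y + 33| ≤ 6^2 + 6·6 + 33 = 105.
Hence |(y^3 + y^2 + 3y + 3) − 168| ≤ 105|y − 5| < eps provided |y − 5| < eps/105.
Choosing delta = min(1, eps/105) ensures both conditions, hence |(y^3 + y^2 + 3y + 3) − 168| < eps.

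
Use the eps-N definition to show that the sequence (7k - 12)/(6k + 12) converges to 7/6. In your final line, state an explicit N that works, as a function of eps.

Suppose eps > 0. For k ≥ 1, |(7k - 12)/(6k + 12) − (7/6)| = |-156|/(6(6k + 12)) = 156/(6(6k + 12)).
Since 6k + 12 ≥ 6k for k ≥ 1, this is ≤ 156/(6·6k) = (13/3)/k.
So |(7k - 12)/(6k + 12) − (7/6)| < eps whenever k > (13/3)/eps.
Take N = (13/3)/eps. If k > N then |(7k - 12)/(6k + 12) − (7/6)| ≤ (13/3)/k < eps.

N = (13/3)/eps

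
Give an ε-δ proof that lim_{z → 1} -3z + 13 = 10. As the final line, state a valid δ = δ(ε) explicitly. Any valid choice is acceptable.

Let ε > 0 be given. We need δ > 0 so that 0 < |z − 1| < δ implies |(-3z + 13) − 10| < ε.
|(-3z + 13) − 10| = |-3z + 3| = 3|z − 1|.
So 3|z − 1| < ε exactly when |z − 1| < ε/3.
Choosing δ = ε/3 gives |(-3z + 13) − 10| = 3|z − 1| < ε whenever |z − 1| < δ.

δ = ε/3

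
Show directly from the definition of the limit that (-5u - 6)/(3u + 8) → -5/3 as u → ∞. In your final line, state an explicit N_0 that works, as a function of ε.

Let ε > 0 be given. We seek N_0 > 0 such that u > N_0 implies |(-5u - 6)/(3u + 8) + 5/3| < ε.
(-5u - 6)/(3u + 8) + 5/3 = (3(-5u - 6) − (-5)(3u + 8)) / (3(3u + 8)) = 22/(3(3u + 8)).
For u > 0 we have 3u + 8 > 3u, so |(-5u - 6)/(3u + 8) + 5/3| = 22/(3(3u + 8)) < 22/(3·3u) = (22/9)/u.
Thus |(-5u - 6)/(3u + 8) + 5/3| < ε whenever u > (22/9)/ε.
Take N_0 = (22/9)/ε. If u > N_0 then |(-5u - 6)/(3u + 8) + 5/3| < (22/9)/u < ε.

N_0 = (22/9)/ε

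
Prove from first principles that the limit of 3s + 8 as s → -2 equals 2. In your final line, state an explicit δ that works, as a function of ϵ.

Let ϵ > 0. We need δ > 0 so that 0 < |s + 2| < δ implies |(3s + 8) − 2| < ϵ.
|(3s + 8) − 2| = |3s + 6| = 3|s + 2|.
So 3|s + 2| < ϵ exactly when |s + 2| < ϵ/3.
Take δ = ϵ/3. If 0 < |s + 2| < δ then |(3s + 8) − 2| = 3|s + 2| < 3·(ϵ/3) = ϵ.

δ = ϵ/3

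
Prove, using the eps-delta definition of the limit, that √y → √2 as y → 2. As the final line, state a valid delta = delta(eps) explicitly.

Suppose eps > 0. We want delta > 0 such that 0 < |y − 2| < delta implies |√y − √2| < eps.
Rationalise: √y − √2 = (y − 2)/(√y + √2), so |√y − √2| = |y − 2|/(√y + √2).
Restrict delta ≤ 2 so that |y − 2| < 2 forces y > 0, and then √y + √2 > √2.
Hence |√y − √2| < |y − 2|/√2, which is < eps once |y − 2| < √2·eps.
Take delta = min(2, √2·eps). If 0 < |y − 2| < delta then y > 0 and |√y − √2| < |y − 2|/√2 < eps.

delta = min(2, √2·eps)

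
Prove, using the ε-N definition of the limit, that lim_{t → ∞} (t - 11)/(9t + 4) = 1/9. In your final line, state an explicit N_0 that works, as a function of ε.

N_0 = (103/81)/ε

Fix ε > 0. We seek N_0 > 0 such that t > N_0 implies |(t - 11)/(9t + 4) − (1/9)| < ε.
(t - 11)/(9t + 4) − (1/9) = (9(t - 11) − (9t + 4)) / (9(9t + 4)) = -103/(9(9t + 4)).
For t > 0 we have 9t + 4 > 9t, so |(t - 11)/(9t + 4) − (1/9)| = 103/(9(9t + 4)) < 103/(9·9t) = (103/81)/t.
Thus |(t - 11)/(9t + 4) − (1/9)| < ε whenever t > (103/81)/ε.
Take N_0 = (103/81)/ε. If t > N_0 then |(t - 11)/(9t + 4) − (1/9)| < (103/81)/t < ε.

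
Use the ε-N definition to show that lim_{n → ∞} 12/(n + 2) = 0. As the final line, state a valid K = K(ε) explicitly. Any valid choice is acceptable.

Let ε > 0. For n ≥ 1, |12/(n + 2) − 0| = 12/(n + 2) ≤ 12/n.
We need 12/n < ε, i.e. n > 12/ε.
Take K = 12/ε. If n > K then |12/(n + 2)| ≤ 12/n < ε.

K = 12/ε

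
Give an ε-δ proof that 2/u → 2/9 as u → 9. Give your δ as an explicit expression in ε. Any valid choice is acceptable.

Fix ε > 0. We seek δ > 0 such that 0 < |u − 9| < δ implies |2/u − (2/9)| < ε.
|2/u − (2/9)| = 2·|9 − u|/(9·|u|) = 2|u − 9|/(9|u|).
Restrict δ ≤ 9/2. Then |u − 9| < 9/2 gives |u| > 9/2, so 9|u| > 81/2.
Then |2/u − (2/9)| < 2|u − 9|/(81/2), which is < ε when |u − 9| < (81/4)ε.
Take δ = min(9/2, (81/4)ε). Then 0 < |u − 9| < δ gives both |u − 9| < 9/2 and |u − 9| < (81/4)ε, so |2/u − (2/9)| < ε.

δ = min(9/2, (81/4)ε)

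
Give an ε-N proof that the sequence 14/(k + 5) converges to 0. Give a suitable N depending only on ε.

N = 14/ε

Let ε > 0. For k ≥ 1, |14/(k + 5) − 0| = 14/(k + 5) ≤ 14/k.
We need 14/k < ε, i.e. k > 14/ε.
Take N = 14/ε. If k > N then |14/(k + 5)| ≤ 14/k < ε.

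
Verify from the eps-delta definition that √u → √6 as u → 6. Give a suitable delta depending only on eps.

delta = min(6, √6·eps)

Fix eps > 0. We want delta > 0 such that 0 < |u − 6| < delta implies |√u − √6| < eps.
Multiplying by the conjugate, |√u − √6| = |u − 6|/(√u + √6).
Restrict delta ≤ 6 so that |u − 6| < 6 forces u > 0, and then √u + √6 > √6.
Hence |√u − √6| < |u − 6|/√6, which is < eps once |u − 6| < √6·eps.
Take delta = min(6, √6·eps). If 0 < |u − 6| < delta then u > 0 and |√u − √6| < |u − 6|/√6 < eps.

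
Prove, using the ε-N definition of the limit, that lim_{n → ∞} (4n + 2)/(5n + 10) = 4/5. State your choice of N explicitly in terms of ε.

Fix ε > 0. For n ≥ 1, |(4n + 2)/(5n + 10) − (4/5)| = |-30|/(5(5n + 10)) = 30/(5(5n + 10)).
Since 5n + 10 ≥ 5n for n ≥ 1, this is ≤ 30/(5·5n) = (6/5)/n.
So |(4n + 2)/(5n + 10) − (4/5)| < ε whenever n > (6/5)/ε.
Take N = (6/5)/ε. If n > N then |(4n + 2)/(5n + 10) − (4/5)| ≤ (6/5)/n < ε.

N = (6/5)/ε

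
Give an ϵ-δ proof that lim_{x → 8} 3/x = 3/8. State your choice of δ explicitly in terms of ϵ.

Suppose ϵ > 0. We seek δ > 0 such that 0 < |x − 8| < δ implies |3/x − (3/8)| < ϵ.
|3/x − (3/8)| = 3·|8 − x|/(8·|x|) = 3|x − 8|/(8|x|).
Require δ ≤ 4 so that |x| > 8 − 4 = 4, hence 8|x| > 32.
Then |3/x − (3/8)| < 3|x − 8|/32, which is < ϵ when |x − 8| < (32/3)ϵ.
Take δ = min(4, (32/3)ϵ). Then 0 < |x − 8| < δ gives both |x − 8| < 4 and |x − 8| < (32/3)ϵ, so |3/x − (3/8)| < ϵ.

δ = min(4, (32/3)ϵ)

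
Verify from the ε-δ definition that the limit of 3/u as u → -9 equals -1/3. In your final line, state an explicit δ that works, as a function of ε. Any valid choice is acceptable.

δ = min(9/2, (27/2)ε)

Fix ε > 0. We seek δ > 0 such that 0 < |u + 9| < δ implies |3/u + 1/3| < ε.
|3/u + 1/3| = 3·|-9 − u|/(9·|u|) = 3|u + 9|/(9|u|).
Require δ ≤ 9/2 so that |u| > 9 − 9/2 = 9/2, hence 9|u| > 81/2.
Then |3/u + 1/3| < 3|u + 9|/(81/2), which is < ε when |u + 9| < (27/2)ε.
Take δ = min(9/2, (27/2)ε). Then 0 < |u + 9| < δ gives both |u + 9| < 9/2 and |u + 9| < (27/2)ε, so |3/u + 1/3| < ε.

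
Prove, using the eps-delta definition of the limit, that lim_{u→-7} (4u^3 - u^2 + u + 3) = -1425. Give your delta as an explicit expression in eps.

Suppose eps > 0. We want delta > 0 such that 0 < |u + 7| < delta implies |(4u^3 - u^2 + u + 3) + 1425| < eps.
(4u^3 - u^2 + u + 3) + 1425 = 4u^3 - u^2 + u + 1428 = (u + 7)(4u^2 - 29u + 204).
So |(4u^3 - u^2 + u + 3) + 1425| = |u + 7|·|4u^2 - 29u + 204|.
Require delta ≤ 1. Then |u + 7| < 1 gives |u| < 8, and by the triangle inequality |4u^2 - 29u + 204| ≤ 4·8^2 + 29·8 + 204 = 692.
Hence |(4u^3 - u^2 + u + 3) + 1425| ≤ 692|u + 7| < eps provided |u + 7| < eps/692.
Take delta = min(1, eps/692). Then 0 < |u + 7| < delta gives both |u + 7| < 1 and |u + 7| < eps/692, so |(4u^3 - u^2 + u + 3) + 1425| < eps.

delta = min(1, eps/692)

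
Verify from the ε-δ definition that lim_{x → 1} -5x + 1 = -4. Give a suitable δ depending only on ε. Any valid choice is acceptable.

Suppose ε > 0. We need δ > 0 so that 0 < |x − 1| < δ implies |(-5x + 1) + 4| < ε.
|(-5x + 1) + 4| = |-5x + 5| = 5|x − 1|.
So 5|x − 1| < ε exactly when |x − 1| < ε/5.
Choosing δ = ε/5 gives |(-5x + 1) + 4| = 5|x − 1| < ε whenever |x − 1| < δ.

δ = ε/5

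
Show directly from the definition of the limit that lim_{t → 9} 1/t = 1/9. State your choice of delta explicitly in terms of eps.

Fix eps > 0. We seek delta > 0 such that 0 < |t − 9| < delta implies |1/t − (1/9)| < eps.
|1/t − (1/9)| = |9 − t|/(9·|t|) = |t − 9|/(9|t|).
Require delta ≤ 9/2 so that |t| > 9 − 9/2 = 9/2, hence 9|t| > 81/2.
Then |1/t − (1/9)| < |t − 9|/(81/2), which is < eps when |t − 9| < (81/2)eps.
Take delta = min(9/2, (81/2)eps). Then 0 < |t − 9| < delta gives both |t − 9| < 9/2 and |t − 9| < (81/2)eps, so |1/t − (1/9)| < eps.

delta = min(9/2, (81/2)eps)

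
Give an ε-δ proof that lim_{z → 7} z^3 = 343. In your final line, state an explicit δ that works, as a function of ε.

δ = min(1, ε/169)

Let ε > 0 be given. We seek δ > 0 with 0 < |z − 7| < δ ⇒ |z^3 − 343| < ε.
Factor: z^3 − 343 = (z − 7)(z^2 + 7z + 49), so |z^3 − 343| = |z − 7|·|z^2 + 7z + 49|.
Restrict δ ≤ 1. Then |z − 7| < 1 gives |z| < 8, so by the triangle inequality |z^2 + 7z + 49| ≤ 8^2 + 7·8 + 49 = 169.
Hence |z^3 − 343| ≤ 169|z − 7|, which is < ε once |z − 7| < ε/169.
Take δ = min(1, ε/169). If 0 < |z − 7| < δ then both bounds hold and |z^3 − 343| ≤ 169|z − 7| < 169·(ε/169) = ε.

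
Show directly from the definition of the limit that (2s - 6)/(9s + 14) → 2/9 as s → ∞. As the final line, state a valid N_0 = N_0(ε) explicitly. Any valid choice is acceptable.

N_0 = (82/81)/ε

Fix ε > 0. We seek N_0 > 0 such that s > N_0 implies |(2s - 6)/(9s + 14) − (2/9)| < ε.
(2s - 6)/(9s + 14) − (2/9) = (9(2s - 6) − 2(9s + 14)) / (9(9s + 14)) = -82/(9(9s + 14)).
For s > 0 we have 9s + 14 > 9s, so |(2s - 6)/(9s + 14) − (2/9)| = 82/(9(9s + 14)) < 82/(9·9s) = (82/81)/s.
Thus |(2s - 6)/(9s + 14) − (2/9)| < ε whenever s > (82/81)/ε.
Take N_0 = (82/81)/ε. If s > N_0 then |(2s - 6)/(9s + 14) − (2/9)| < (82/81)/s < ε.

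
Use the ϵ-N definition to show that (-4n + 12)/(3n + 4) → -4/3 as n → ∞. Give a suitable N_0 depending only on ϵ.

N_0 = (52/9)/ϵ

Fix ϵ > 0. For n ≥ 1, |(-4n + 12)/(3n + 4) + 4/3| = |52|/(3(3n + 4)) = 52/(3(3n + 4)).
Since 3n + 4 ≥ 3n for n ≥ 1, this is ≤ 52/(3·3n) = (52/9)/n.
So |(-4n + 12)/(3n + 4) + 4/3| < ϵ whenever n > (52/9)/ϵ.
Take N_0 = (52/9)/ϵ. If n > N_0 then |(-4n + 12)/(3n + 4) + 4/3| ≤ (52/9)/n < ϵ.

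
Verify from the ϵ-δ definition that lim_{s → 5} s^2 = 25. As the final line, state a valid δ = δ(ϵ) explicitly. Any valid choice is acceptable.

δ = min(1, ϵ/11)

Let ϵ > 0 be given. We seek δ > 0 with 0 < |s − 5| < δ ⇒ |s^2 − 25| < ϵ.
Factor: s^2 − 25 = (s − 5)(s + 5), so |s^2 − 25| = |s − 5|·|s + 5|.
Impose δ ≤ 1 so that |s| < 6; then |s + 5| ≤ 11.
Hence |s^2 − 25| ≤ 11|s − 5|, which is < ϵ once |s − 5| < ϵ/11.
Take δ = min(1, ϵ/11). If 0 < |s − 5| < δ then both bounds hold and |s^2 − 25| ≤ 11|s − 5| < 11·(ϵ/11) = ϵ.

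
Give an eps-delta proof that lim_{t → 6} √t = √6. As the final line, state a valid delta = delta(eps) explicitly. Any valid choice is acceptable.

Let eps > 0. We want delta > 0 such that 0 < |t − 6| < delta implies |√t − √6| < eps.
Rationalise: √t − √6 = (t − 6)/(√t + √6), so |√t − √6| = |t − 6|/(√t + √6).
Restrict delta ≤ 6 so that |t − 6| < 6 forces t > 0, and then √t + √6 > √6.
Hence |√t − √6| < |t − 6|/√6, which is < eps once |t − 6| < √6·eps.
Take delta = min(6, √6·eps). If 0 < |t − 6| < delta then t > 0 and |√t − √6| < |t − 6|/√6 < eps.

delta = min(6, √6·eps)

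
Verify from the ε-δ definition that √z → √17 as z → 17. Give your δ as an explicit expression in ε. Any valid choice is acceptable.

δ = min(17, √17·ε)

Fix ε > 0. We want δ > 0 such that 0 < |z − 17| < δ implies |√z − √17| < ε.
Rationalise: √z − √17 = (z − 17)/(√z + √17), so |√z − √17| = |z − 17|/(√z + √17).
Restrict δ ≤ 17 so that |z − 17| < 17 forces z > 0, and then √z + √17 > √17.
Hence |√z − √17| < |z − 17|/√17, which is < ε once |z − 17| < √17·ε.
Take δ = min(17, √17·ε). If 0 < |z − 17| < δ then z > 0 and |√z − √17| < |z − 17|/√17 < ε.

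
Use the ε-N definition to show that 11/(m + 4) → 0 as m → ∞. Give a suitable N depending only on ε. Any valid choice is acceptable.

Fix ε > 0. For m ≥ 1, |11/(m + 4) − 0| = 11/(m + 4) ≤ 11/m.
We need 11/m < ε, i.e. m > 11/ε.
Take N = 11/ε. If m > N then |11/(m + 4)| ≤ 11/m < ε.

N = 11/ε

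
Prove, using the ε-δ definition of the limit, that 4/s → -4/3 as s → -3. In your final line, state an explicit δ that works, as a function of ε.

Fix ε > 0. We seek δ > 0 such that 0 < |s + 3| < δ implies |4/s + 4/3| < ε.
|4/s + 4/3| = 4·|-3 − s|/(3·|s|) = 4|s + 3|/(3|s|).
Restrict δ ≤ 3/2. Then |s + 3| < 3/2 gives |s| > 3/2, so 3|s| > 9/2.
Then |4/s + 4/3| < 4|s + 3|/(9/2), which is < ε when |s + 3| < (9/8)ε.
Take δ = min(3/2, (9/8)ε). Then 0 < |s + 3| < δ gives both |s + 3| < 3/2 and |s + 3| < (9/8)ε, so |4/s + 4/3| < ε.

δ = min(3/2, (9/8)ε)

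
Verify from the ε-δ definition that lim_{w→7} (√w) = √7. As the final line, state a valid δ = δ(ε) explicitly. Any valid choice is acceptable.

δ = min(7, √7·ε)

Let ε > 0. We want δ > 0 such that 0 < |w − 7| < δ implies |√w − √7| < ε.
Rationalise: √w − √7 = (w − 7)/(√w + √7), so |√w − √7| = |w − 7|/(√w + √7).
Restrict δ ≤ 7 so that |w − 7| < 7 forces w > 0, and then √w + √7 > √7.
Hence |√w − √7| < |w − 7|/√7, which is < ε once |w − 7| < √7·ε.
Take δ = min(7, √7·ε). If 0 < |w − 7| < δ then w > 0 and |√w − √7| < |w − 7|/√7 < ε.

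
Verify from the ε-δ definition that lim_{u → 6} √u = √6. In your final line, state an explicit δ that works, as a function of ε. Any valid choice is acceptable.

Let ε > 0 be given. We want δ > 0 such that 0 < |u − 6| < δ implies |√u − √6| < ε.
Multiplying by the conjugate, |√u − √6| = |u − 6|/(√u + √6).
Restrict δ ≤ 6 so that |u − 6| < 6 forces u > 0, and then √u + √6 > √6.
Hence |√u − √6| < |u − 6|/√6, which is < ε once |u − 6| < √6·ε.
Take δ = min(6, √6·ε). If 0 < |u − 6| < δ then u > 0 and |√u − √6| < |u − 6|/√6 < ε.

δ = min(6, √6·ε)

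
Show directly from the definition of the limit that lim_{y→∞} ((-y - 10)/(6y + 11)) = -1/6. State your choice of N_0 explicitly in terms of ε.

N_0 = (49/36)/ε

Suppose ε > 0. We seek N_0 > 0 such that y > N_0 implies |(-y - 10)/(6y + 11) + 1/6| < ε.
(-y - 10)/(6y + 11) + 1/6 = (6(-y - 10) − (-1)(6y + 11)) / (6(6y + 11)) = -49/(6(6y + 11)).
For y > 0 we have 6y + 11 > 6y, so |(-y - 10)/(6y + 11) + 1/6| = 49/(6(6y + 11)) < 49/(6·6y) = (49/36)/y.
Thus |(-y - 10)/(6y + 11) + 1/6| < ε whenever y > (49/36)/ε.
Take N_0 = (49/36)/ε. If y > N_0 then |(-y - 10)/(6y + 11) + 1/6| < (49/36)/y < ε.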